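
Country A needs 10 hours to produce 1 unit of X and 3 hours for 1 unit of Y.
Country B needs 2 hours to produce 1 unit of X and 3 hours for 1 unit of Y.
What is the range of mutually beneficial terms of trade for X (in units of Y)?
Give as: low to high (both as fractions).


Opportunity cost of X for Country A = hours_X / hours_Y = 10/3 = 10/3 units of Y
Opportunity cost of X for Country B = hours_X / hours_Y = 2/3 = 2/3 units of Y
Terms of trade must be between the two opportunity costs.
Range: 2/3 to 10/3

2/3 to 10/3


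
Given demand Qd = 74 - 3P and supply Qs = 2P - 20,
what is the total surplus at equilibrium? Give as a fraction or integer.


Find equilibrium: 74 - 3P = 2P - 20
74 + 20 = 5P
P* = 94/5 = 94/5
Q* = 2*94/5 - 20 = 88/5
Inverse demand: P = 74/3 - Q/3, so P_max = 74/3
Inverse supply: P = 10 + Q/2, so P_min = 10
CS = (1/2) * 88/5 * (74/3 - 94/5) = 3872/75
PS = (1/2) * 88/5 * (94/5 - 10) = 1936/25
TS = CS + PS = 3872/75 + 1936/25 = 1936/15

1936/15


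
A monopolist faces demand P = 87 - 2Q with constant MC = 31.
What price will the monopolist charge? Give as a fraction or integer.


MR = 87 - 4Q
Set MR = MC: 87 - 4Q = 31
Q* = 14
Substitute into demand:
P* = 87 - 2*14 = 59

59


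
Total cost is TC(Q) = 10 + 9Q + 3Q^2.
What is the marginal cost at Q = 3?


MC = dTC/dQ = 9 + 2*3*Q
At Q = 3:
MC = 9 + 6*3
MC = 9 + 18 = 27

27


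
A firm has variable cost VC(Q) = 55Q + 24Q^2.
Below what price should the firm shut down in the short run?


AVC(Q) = VC(Q)/Q = 55 + 24Q
AVC is increasing in Q, so minimum AVC is at Q -> 0+.
Min AVC = 55
The firm should shut down if P < 55.

55


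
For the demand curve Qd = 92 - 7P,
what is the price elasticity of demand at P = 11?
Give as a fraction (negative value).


dQ/dP = -7
At P = 11: Q = 92 - 7*11 = 15
E = (dQ/dP)(P/Q) = (-7)(11/15) = -77/15

-77/15


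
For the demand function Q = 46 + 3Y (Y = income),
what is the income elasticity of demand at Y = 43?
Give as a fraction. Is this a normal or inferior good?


dQ/dY = 3
At Y = 43: Q = 46 + 3*43 = 175
Ey = (dQ/dY)(Y/Q) = 3 * 43 / 175 = 129/175
Since Ey > 0, this is a normal good.

129/175 (normal good)


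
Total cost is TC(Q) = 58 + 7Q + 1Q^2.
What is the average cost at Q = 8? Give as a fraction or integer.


TC(8) = 58 + 7*8 + 1*8^2
TC(8) = 58 + 56 + 64 = 178
AC = TC/Q = 178/8 = 89/4

89/4


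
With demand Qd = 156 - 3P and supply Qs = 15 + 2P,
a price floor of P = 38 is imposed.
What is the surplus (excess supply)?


At P = 38:
Qd = 156 - 3*38 = 42
Qs = 15 + 2*38 = 91
Surplus = Qs - Qd = 91 - 42 = 49

49


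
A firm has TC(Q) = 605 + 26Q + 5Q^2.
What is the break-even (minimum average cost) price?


AC(Q) = 605/Q + 26 + 5Q
To minimize: dAC/dQ = -605/Q^2 + 5 = 0
Q^2 = 605/5 = 121
Q* = 11
Min AC = 605/11 + 26 + 5*11
Min AC = 55 + 26 + 55 = 136

136


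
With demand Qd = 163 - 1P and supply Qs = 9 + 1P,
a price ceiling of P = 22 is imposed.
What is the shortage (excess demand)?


At P = 22:
Qd = 163 - 1*22 = 141
Qs = 9 + 1*22 = 31
Shortage = Qd - Qs = 141 - 31 = 110

110


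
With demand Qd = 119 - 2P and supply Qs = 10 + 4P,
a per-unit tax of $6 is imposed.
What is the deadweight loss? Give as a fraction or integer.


Pre-tax equilibrium quantity: Q* = 248/3
Post-tax equilibrium quantity: Q_tax = 224/3
Reduction in quantity: Q* - Q_tax = 8
DWL = (1/2) * tax * (Q* - Q_tax)
DWL = (1/2) * 6 * 8 = 24

24


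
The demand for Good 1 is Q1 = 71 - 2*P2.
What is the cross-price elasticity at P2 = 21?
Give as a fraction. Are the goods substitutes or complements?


dQ1/dP2 = -2
At P2 = 21: Q1 = 71 - 2*21 = 29
Exy = (dQ1/dP2)(P2/Q1) = -2 * 21 / 29 = -42/29
Since Exy < 0, the goods are complements.

-42/29 (complements)


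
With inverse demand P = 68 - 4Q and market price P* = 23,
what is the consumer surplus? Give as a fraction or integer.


Maximum willingness to pay (at Q=0): P_max = 68
Quantity demanded at P* = 23:
Q* = (68 - 23)/4 = 45/4
CS = (1/2) * Q* * (P_max - P*)
CS = (1/2) * 45/4 * (68 - 23)
CS = (1/2) * 45/4 * 45 = 2025/8

2025/8


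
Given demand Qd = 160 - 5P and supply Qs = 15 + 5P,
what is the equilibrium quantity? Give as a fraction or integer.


First find equilibrium price:
160 - 5P = 15 + 5P
P* = 145/10 = 29/2
Then substitute into demand:
Q* = 160 - 5 * 29/2 = 175/2

175/2


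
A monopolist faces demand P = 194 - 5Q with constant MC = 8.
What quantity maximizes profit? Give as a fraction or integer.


TR = P*Q = (194 - 5Q)Q = 194Q - 5Q^2
MR = dTR/dQ = 194 - 10Q
Set MR = MC:
194 - 10Q = 8
186 = 10Q
Q* = 186/10 = 93/5

93/5


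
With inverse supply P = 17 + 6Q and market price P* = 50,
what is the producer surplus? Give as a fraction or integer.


Minimum supply price (at Q=0): P_min = 17
Quantity supplied at P* = 50:
Q* = (50 - 17)/6 = 11/2
PS = (1/2) * Q* * (P* - P_min)
PS = (1/2) * 11/2 * (50 - 17)
PS = (1/2) * 11/2 * 33 = 363/4

363/4


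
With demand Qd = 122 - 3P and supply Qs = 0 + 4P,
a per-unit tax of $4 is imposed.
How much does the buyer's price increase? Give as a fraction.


With a per-unit tax, the buyer's price increase depends on relative slopes.
Supply slope: d = 4, Demand slope: b = 3
Buyer's price increase = d * tax / (b + d)
= 4 * 4 / (3 + 4)
= 16 / 7 = 16/7

16/7


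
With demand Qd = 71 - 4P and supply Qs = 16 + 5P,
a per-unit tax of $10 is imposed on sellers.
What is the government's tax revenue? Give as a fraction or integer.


With tax on sellers, new supply: Qs' = 16 + 5(P - 10)
= 5P - 34
New equilibrium quantity:
Q_new = 73/3
Tax revenue = tax * Q_new = 10 * 73/3 = 730/3

730/3


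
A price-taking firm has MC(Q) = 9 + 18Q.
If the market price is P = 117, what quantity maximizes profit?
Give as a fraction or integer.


In perfect competition, profit is maximized where P = MC.
117 = 9 + 18Q
108 = 18Q
Q* = 108/18 = 6

6


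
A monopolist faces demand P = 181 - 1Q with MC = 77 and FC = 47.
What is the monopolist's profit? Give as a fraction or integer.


MR = MC: 181 - 2Q = 77
Q* = 52
P* = 181 - 1*52 = 129
Profit = (P* - MC)*Q* - FC
= (129 - 77)*52 - 47
= 52*52 - 47
= 2704 - 47 = 2657

2657


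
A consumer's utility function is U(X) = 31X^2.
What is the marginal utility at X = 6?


MU = dU/dX = 31*2*X^(2-1)
MU = 62*X^1
At X = 6:
MU = 62 * 6^1
MU = 62 * 6 = 372

372


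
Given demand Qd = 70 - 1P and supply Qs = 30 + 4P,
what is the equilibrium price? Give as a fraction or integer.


At equilibrium, Qd = Qs.
70 - 1P = 30 + 4P
70 - 30 = 1P + 4P
40 = 5P
P* = 40/5 = 8

8


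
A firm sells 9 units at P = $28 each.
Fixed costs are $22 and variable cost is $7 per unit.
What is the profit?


Total Revenue = P * Q = 28 * 9 = $252
Total Cost = FC + VC*Q = 22 + 7*9 = $85
Profit = TR - TC = 252 - 85 = $167

$167


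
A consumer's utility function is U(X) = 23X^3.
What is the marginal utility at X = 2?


MU = dU/dX = 23*3*X^(3-1)
MU = 69*X^2
At X = 2:
MU = 69 * 2^2
MU = 69 * 4 = 276

276


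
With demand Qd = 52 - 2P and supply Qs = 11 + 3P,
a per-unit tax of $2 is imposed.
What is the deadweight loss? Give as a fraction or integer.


Pre-tax equilibrium quantity: Q* = 178/5
Post-tax equilibrium quantity: Q_tax = 166/5
Reduction in quantity: Q* - Q_tax = 12/5
DWL = (1/2) * tax * (Q* - Q_tax)
DWL = (1/2) * 2 * 12/5 = 12/5

12/5


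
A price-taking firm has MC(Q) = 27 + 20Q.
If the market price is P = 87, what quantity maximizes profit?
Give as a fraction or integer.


In perfect competition, profit is maximized where P = MC.
87 = 27 + 20Q
60 = 20Q
Q* = 60/20 = 3

3


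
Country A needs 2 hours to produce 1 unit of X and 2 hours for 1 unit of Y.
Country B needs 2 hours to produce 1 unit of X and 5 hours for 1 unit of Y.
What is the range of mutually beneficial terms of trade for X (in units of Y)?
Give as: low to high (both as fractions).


Opportunity cost of X for Country A = hours_X / hours_Y = 2/2 = 1 units of Y
Opportunity cost of X for Country B = hours_X / hours_Y = 2/5 = 2/5 units of Y
Terms of trade must be between the two opportunity costs.
Range: 2/5 to 1

2/5 to 1


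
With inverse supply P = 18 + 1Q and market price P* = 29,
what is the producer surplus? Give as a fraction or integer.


Minimum supply price (at Q=0): P_min = 18
Quantity supplied at P* = 29:
Q* = (29 - 18)/1 = 11
PS = (1/2) * Q* * (P* - P_min)
PS = (1/2) * 11 * (29 - 18)
PS = (1/2) * 11 * 11 = 121/2

121/2


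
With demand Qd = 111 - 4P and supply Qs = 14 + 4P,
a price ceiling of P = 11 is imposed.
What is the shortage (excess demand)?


At P = 11:
Qd = 111 - 4*11 = 67
Qs = 14 + 4*11 = 58
Shortage = Qd - Qs = 67 - 58 = 9

9


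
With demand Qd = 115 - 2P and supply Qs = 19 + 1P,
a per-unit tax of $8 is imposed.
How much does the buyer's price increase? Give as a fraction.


With a per-unit tax, the buyer's price increase depends on relative slopes.
Supply slope: d = 1, Demand slope: b = 2
Buyer's price increase = d * tax / (b + d)
= 1 * 8 / (2 + 1)
= 8 / 3 = 8/3

8/3


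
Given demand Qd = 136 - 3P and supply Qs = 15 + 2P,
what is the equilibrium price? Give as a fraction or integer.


At equilibrium, Qd = Qs.
136 - 3P = 15 + 2P
136 - 15 = 3P + 2P
121 = 5P
P* = 121/5 = 121/5

121/5


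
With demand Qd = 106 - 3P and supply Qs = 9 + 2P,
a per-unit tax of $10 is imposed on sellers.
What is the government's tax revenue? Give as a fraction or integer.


With tax on sellers, new supply: Qs' = 9 + 2(P - 10)
= 2P - 11
New equilibrium quantity:
Q_new = 179/5
Tax revenue = tax * Q_new = 10 * 179/5 = 358

358


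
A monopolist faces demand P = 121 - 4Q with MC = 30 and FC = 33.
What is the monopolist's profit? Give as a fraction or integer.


MR = MC: 121 - 8Q = 30
Q* = 91/8
P* = 121 - 4*91/8 = 151/2
Profit = (P* - MC)*Q* - FC
= (151/2 - 30)*91/8 - 33
= 91/2*91/8 - 33
= 8281/16 - 33 = 7753/16

7753/16


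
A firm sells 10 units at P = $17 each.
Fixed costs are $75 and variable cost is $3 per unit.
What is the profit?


Total Revenue = P * Q = 17 * 10 = $170
Total Cost = FC + VC*Q = 75 + 3*10 = $105
Profit = TR - TC = 170 - 105 = $65

$65


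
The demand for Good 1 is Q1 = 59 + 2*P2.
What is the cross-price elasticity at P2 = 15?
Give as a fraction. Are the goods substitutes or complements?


dQ1/dP2 = 2
At P2 = 15: Q1 = 59 + 2*15 = 89
Exy = (dQ1/dP2)(P2/Q1) = 2 * 15 / 89 = 30/89
Since Exy > 0, the goods are substitutes.

30/89 (substitutes)


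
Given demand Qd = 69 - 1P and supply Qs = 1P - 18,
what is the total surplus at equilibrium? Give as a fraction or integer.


Find equilibrium: 69 - 1P = 1P - 18
69 + 18 = 2P
P* = 87/2 = 87/2
Q* = 1*87/2 - 18 = 51/2
Inverse demand: P = 69 - Q/1, so P_max = 69
Inverse supply: P = 18 + Q/1, so P_min = 18
CS = (1/2) * 51/2 * (69 - 87/2) = 2601/8
PS = (1/2) * 51/2 * (87/2 - 18) = 2601/8
TS = CS + PS = 2601/8 + 2601/8 = 2601/4

2601/4


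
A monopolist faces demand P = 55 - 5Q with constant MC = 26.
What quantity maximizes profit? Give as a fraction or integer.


TR = P*Q = (55 - 5Q)Q = 55Q - 5Q^2
MR = dTR/dQ = 55 - 10Q
Set MR = MC:
55 - 10Q = 26
29 = 10Q
Q* = 29/10 = 29/10

29/10


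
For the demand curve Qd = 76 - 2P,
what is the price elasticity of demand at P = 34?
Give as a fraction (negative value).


dQ/dP = -2
At P = 34: Q = 76 - 2*34 = 8
E = (dQ/dP)(P/Q) = (-2)(34/8) = -17/2

-17/2


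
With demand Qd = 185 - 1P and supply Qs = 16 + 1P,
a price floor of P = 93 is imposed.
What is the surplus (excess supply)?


At P = 93:
Qd = 185 - 1*93 = 92
Qs = 16 + 1*93 = 109
Surplus = Qs - Qd = 109 - 92 = 17

17


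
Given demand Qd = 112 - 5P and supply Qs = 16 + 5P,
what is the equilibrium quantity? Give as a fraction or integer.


First find equilibrium price:
112 - 5P = 16 + 5P
P* = 96/10 = 48/5
Then substitute into demand:
Q* = 112 - 5 * 48/5 = 64

64


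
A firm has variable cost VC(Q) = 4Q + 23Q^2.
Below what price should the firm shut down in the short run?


AVC(Q) = VC(Q)/Q = 4 + 23Q
AVC is increasing in Q, so minimum AVC is at Q -> 0+.
Min AVC = 4
The firm should shut down if P < 4.

4


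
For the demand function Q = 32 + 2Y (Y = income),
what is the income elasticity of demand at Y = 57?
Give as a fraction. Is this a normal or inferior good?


dQ/dY = 2
At Y = 57: Q = 32 + 2*57 = 146
Ey = (dQ/dY)(Y/Q) = 2 * 57 / 146 = 57/73
Since Ey > 0, this is a normal good.

57/73 (normal good)


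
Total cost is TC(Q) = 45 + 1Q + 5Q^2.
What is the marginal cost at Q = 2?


MC = dTC/dQ = 1 + 2*5*Q
At Q = 2:
MC = 1 + 10*2
MC = 1 + 20 = 21

21


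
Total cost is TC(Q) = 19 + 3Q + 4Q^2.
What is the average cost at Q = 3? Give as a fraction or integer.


TC(3) = 19 + 3*3 + 4*3^2
TC(3) = 19 + 9 + 36 = 64
AC = TC/Q = 64/3 = 64/3

64/3


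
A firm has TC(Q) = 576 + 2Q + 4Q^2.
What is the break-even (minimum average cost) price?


AC(Q) = 576/Q + 2 + 4Q
To minimize: dAC/dQ = -576/Q^2 + 4 = 0
Q^2 = 576/4 = 144
Q* = 12
Min AC = 576/12 + 2 + 4*12
Min AC = 48 + 2 + 48 = 98

98


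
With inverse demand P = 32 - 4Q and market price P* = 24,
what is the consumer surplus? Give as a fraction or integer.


Maximum willingness to pay (at Q=0): P_max = 32
Quantity demanded at P* = 24:
Q* = (32 - 24)/4 = 2
CS = (1/2) * Q* * (P_max - P*)
CS = (1/2) * 2 * (32 - 24)
CS = (1/2) * 2 * 8 = 8

8


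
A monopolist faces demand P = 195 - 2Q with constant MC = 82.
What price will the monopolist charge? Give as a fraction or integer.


MR = 195 - 4Q
Set MR = MC: 195 - 4Q = 82
Q* = 113/4
Substitute into demand:
P* = 195 - 2*113/4 = 277/2

277/2


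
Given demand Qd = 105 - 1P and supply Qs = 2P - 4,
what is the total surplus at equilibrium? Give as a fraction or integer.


Find equilibrium: 105 - 1P = 2P - 4
105 + 4 = 3P
P* = 109/3 = 109/3
Q* = 2*109/3 - 4 = 206/3
Inverse demand: P = 105 - Q/1, so P_max = 105
Inverse supply: P = 2 + Q/2, so P_min = 2
CS = (1/2) * 206/3 * (105 - 109/3) = 21218/9
PS = (1/2) * 206/3 * (109/3 - 2) = 10609/9
TS = CS + PS = 21218/9 + 10609/9 = 10609/3

10609/3


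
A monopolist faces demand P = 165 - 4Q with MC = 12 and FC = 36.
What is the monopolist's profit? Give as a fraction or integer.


MR = MC: 165 - 8Q = 12
Q* = 153/8
P* = 165 - 4*153/8 = 177/2
Profit = (P* - MC)*Q* - FC
= (177/2 - 12)*153/8 - 36
= 153/2*153/8 - 36
= 23409/16 - 36 = 22833/16

22833/16


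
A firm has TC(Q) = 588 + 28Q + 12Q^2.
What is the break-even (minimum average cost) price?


AC(Q) = 588/Q + 28 + 12Q
To minimize: dAC/dQ = -588/Q^2 + 12 = 0
Q^2 = 588/12 = 49
Q* = 7
Min AC = 588/7 + 28 + 12*7
Min AC = 84 + 28 + 84 = 196

196


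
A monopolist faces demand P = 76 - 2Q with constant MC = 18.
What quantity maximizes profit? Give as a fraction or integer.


TR = P*Q = (76 - 2Q)Q = 76Q - 2Q^2
MR = dTR/dQ = 76 - 4Q
Set MR = MC:
76 - 4Q = 18
58 = 4Q
Q* = 58/4 = 29/2

29/2


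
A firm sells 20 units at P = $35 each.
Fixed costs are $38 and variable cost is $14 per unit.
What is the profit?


Total Revenue = P * Q = 35 * 20 = $700
Total Cost = FC + VC*Q = 38 + 14*20 = $318
Profit = TR - TC = 700 - 318 = $382

$382


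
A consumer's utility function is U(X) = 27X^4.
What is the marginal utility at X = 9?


MU = dU/dX = 27*4*X^(4-1)
MU = 108*X^3
At X = 9:
MU = 108 * 9^3
MU = 108 * 729 = 78732

78732


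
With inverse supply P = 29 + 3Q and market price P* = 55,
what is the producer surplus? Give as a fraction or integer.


Minimum supply price (at Q=0): P_min = 29
Quantity supplied at P* = 55:
Q* = (55 - 29)/3 = 26/3
PS = (1/2) * Q* * (P* - P_min)
PS = (1/2) * 26/3 * (55 - 29)
PS = (1/2) * 26/3 * 26 = 338/3

338/3


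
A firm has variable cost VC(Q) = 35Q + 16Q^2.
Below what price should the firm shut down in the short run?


AVC(Q) = VC(Q)/Q = 35 + 16Q
AVC is increasing in Q, so minimum AVC is at Q -> 0+.
Min AVC = 35
The firm should shut down if P < 35.

35


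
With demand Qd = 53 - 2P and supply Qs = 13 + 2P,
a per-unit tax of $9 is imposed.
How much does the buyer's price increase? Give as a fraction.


With a per-unit tax, the buyer's price increase depends on relative slopes.
Supply slope: d = 2, Demand slope: b = 2
Buyer's price increase = d * tax / (b + d)
= 2 * 9 / (2 + 2)
= 18 / 4 = 9/2

9/2


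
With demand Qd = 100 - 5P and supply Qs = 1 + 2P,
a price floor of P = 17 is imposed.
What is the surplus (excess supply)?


At P = 17:
Qd = 100 - 5*17 = 15
Qs = 1 + 2*17 = 35
Surplus = Qs - Qd = 35 - 15 = 20

20


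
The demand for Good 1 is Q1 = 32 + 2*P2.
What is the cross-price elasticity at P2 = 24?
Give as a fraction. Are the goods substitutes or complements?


dQ1/dP2 = 2
At P2 = 24: Q1 = 32 + 2*24 = 80
Exy = (dQ1/dP2)(P2/Q1) = 2 * 24 / 80 = 3/5
Since Exy > 0, the goods are substitutes.

3/5 (substitutes)


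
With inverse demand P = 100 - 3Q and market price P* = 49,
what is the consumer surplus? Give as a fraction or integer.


Maximum willingness to pay (at Q=0): P_max = 100
Quantity demanded at P* = 49:
Q* = (100 - 49)/3 = 17
CS = (1/2) * Q* * (P_max - P*)
CS = (1/2) * 17 * (100 - 49)
CS = (1/2) * 17 * 51 = 867/2

867/2


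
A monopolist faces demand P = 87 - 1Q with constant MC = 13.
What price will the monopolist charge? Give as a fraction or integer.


MR = 87 - 2Q
Set MR = MC: 87 - 2Q = 13
Q* = 37
Substitute into demand:
P* = 87 - 1*37 = 50

50


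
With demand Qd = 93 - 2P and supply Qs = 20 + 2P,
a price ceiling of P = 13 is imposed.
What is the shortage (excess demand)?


At P = 13:
Qd = 93 - 2*13 = 67
Qs = 20 + 2*13 = 46
Shortage = Qd - Qs = 67 - 46 = 21

21


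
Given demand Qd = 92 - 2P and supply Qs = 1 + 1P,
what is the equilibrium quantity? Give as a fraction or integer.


First find equilibrium price:
92 - 2P = 1 + 1P
P* = 91/3 = 91/3
Then substitute into demand:
Q* = 92 - 2 * 91/3 = 94/3

94/3


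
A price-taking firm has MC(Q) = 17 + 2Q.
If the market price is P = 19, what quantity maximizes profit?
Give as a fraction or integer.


In perfect competition, profit is maximized where P = MC.
19 = 17 + 2Q
2 = 2Q
Q* = 2/2 = 1

1


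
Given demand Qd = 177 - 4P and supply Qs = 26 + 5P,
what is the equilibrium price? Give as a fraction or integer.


At equilibrium, Qd = Qs.
177 - 4P = 26 + 5P
177 - 26 = 4P + 5P
151 = 9P
P* = 151/9 = 151/9

151/9


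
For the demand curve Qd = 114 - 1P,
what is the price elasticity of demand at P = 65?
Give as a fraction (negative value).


dQ/dP = -1
At P = 65: Q = 114 - 1*65 = 49
E = (dQ/dP)(P/Q) = (-1)(65/49) = -65/49

-65/49


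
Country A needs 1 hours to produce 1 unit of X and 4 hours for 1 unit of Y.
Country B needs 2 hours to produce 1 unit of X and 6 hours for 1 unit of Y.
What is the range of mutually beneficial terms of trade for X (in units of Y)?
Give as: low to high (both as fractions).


Opportunity cost of X for Country A = hours_X / hours_Y = 1/4 = 1/4 units of Y
Opportunity cost of X for Country B = hours_X / hours_Y = 2/6 = 1/3 units of Y
Terms of trade must be between the two opportunity costs.
Range: 1/4 to 1/3

1/4 to 1/3


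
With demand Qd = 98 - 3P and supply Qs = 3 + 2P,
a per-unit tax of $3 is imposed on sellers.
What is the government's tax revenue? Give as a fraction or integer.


With tax on sellers, new supply: Qs' = 3 + 2(P - 3)
= 2P - 3
New equilibrium quantity:
Q_new = 187/5
Tax revenue = tax * Q_new = 3 * 187/5 = 561/5

561/5


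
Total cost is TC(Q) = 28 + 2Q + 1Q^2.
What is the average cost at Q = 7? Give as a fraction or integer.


TC(7) = 28 + 2*7 + 1*7^2
TC(7) = 28 + 14 + 49 = 91
AC = TC/Q = 91/7 = 13

13


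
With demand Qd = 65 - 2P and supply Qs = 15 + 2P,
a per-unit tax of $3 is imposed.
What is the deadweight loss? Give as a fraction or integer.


Pre-tax equilibrium quantity: Q* = 40
Post-tax equilibrium quantity: Q_tax = 37
Reduction in quantity: Q* - Q_tax = 3
DWL = (1/2) * tax * (Q* - Q_tax)
DWL = (1/2) * 3 * 3 = 9/2

9/2


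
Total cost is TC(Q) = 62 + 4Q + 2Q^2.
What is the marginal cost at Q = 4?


MC = dTC/dQ = 4 + 2*2*Q
At Q = 4:
MC = 4 + 4*4
MC = 4 + 16 = 20

20


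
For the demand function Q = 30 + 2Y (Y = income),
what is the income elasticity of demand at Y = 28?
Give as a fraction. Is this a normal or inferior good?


dQ/dY = 2
At Y = 28: Q = 30 + 2*28 = 86
Ey = (dQ/dY)(Y/Q) = 2 * 28 / 86 = 28/43
Since Ey > 0, this is a normal good.

28/43 (normal good)


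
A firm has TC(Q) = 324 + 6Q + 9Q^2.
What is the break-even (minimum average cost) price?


AC(Q) = 324/Q + 6 + 9Q
To minimize: dAC/dQ = -324/Q^2 + 9 = 0
Q^2 = 324/9 = 36
Q* = 6
Min AC = 324/6 + 6 + 9*6
Min AC = 54 + 6 + 54 = 114

114


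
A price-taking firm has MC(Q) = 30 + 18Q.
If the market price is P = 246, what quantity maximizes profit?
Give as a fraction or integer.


In perfect competition, profit is maximized where P = MC.
246 = 30 + 18Q
216 = 18Q
Q* = 216/18 = 12

12


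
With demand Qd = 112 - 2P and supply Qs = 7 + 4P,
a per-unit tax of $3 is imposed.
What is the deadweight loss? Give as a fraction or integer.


Pre-tax equilibrium quantity: Q* = 77
Post-tax equilibrium quantity: Q_tax = 73
Reduction in quantity: Q* - Q_tax = 4
DWL = (1/2) * tax * (Q* - Q_tax)
DWL = (1/2) * 3 * 4 = 6

6


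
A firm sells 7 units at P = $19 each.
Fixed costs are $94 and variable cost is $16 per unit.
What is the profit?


Total Revenue = P * Q = 19 * 7 = $133
Total Cost = FC + VC*Q = 94 + 16*7 = $206
Profit = TR - TC = 133 - 206 = $-73

$-73


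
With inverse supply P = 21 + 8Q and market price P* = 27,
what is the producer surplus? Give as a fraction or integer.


Minimum supply price (at Q=0): P_min = 21
Quantity supplied at P* = 27:
Q* = (27 - 21)/8 = 3/4
PS = (1/2) * Q* * (P* - P_min)
PS = (1/2) * 3/4 * (27 - 21)
PS = (1/2) * 3/4 * 6 = 9/4

9/4


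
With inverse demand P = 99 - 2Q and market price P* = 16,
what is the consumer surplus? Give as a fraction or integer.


Maximum willingness to pay (at Q=0): P_max = 99
Quantity demanded at P* = 16:
Q* = (99 - 16)/2 = 83/2
CS = (1/2) * Q* * (P_max - P*)
CS = (1/2) * 83/2 * (99 - 16)
CS = (1/2) * 83/2 * 83 = 6889/4

6889/4


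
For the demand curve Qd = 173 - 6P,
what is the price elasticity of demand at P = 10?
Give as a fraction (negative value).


dQ/dP = -6
At P = 10: Q = 173 - 6*10 = 113
E = (dQ/dP)(P/Q) = (-6)(10/113) = -60/113

-60/113


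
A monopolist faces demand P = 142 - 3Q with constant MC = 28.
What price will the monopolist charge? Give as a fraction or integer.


MR = 142 - 6Q
Set MR = MC: 142 - 6Q = 28
Q* = 19
Substitute into demand:
P* = 142 - 3*19 = 85

85


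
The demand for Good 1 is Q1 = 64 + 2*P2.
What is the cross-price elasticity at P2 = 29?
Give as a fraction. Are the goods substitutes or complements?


dQ1/dP2 = 2
At P2 = 29: Q1 = 64 + 2*29 = 122
Exy = (dQ1/dP2)(P2/Q1) = 2 * 29 / 122 = 29/61
Since Exy > 0, the goods are substitutes.

29/61 (substitutes)


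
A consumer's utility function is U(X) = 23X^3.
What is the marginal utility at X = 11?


MU = dU/dX = 23*3*X^(3-1)
MU = 69*X^2
At X = 11:
MU = 69 * 11^2
MU = 69 * 121 = 8349

8349


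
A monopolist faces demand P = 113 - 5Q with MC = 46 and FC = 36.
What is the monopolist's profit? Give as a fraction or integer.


MR = MC: 113 - 10Q = 46
Q* = 67/10
P* = 113 - 5*67/10 = 159/2
Profit = (P* - MC)*Q* - FC
= (159/2 - 46)*67/10 - 36
= 67/2*67/10 - 36
= 4489/20 - 36 = 3769/20

3769/20


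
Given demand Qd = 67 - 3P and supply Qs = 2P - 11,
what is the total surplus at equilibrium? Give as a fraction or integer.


Find equilibrium: 67 - 3P = 2P - 11
67 + 11 = 5P
P* = 78/5 = 78/5
Q* = 2*78/5 - 11 = 101/5
Inverse demand: P = 67/3 - Q/3, so P_max = 67/3
Inverse supply: P = 11/2 + Q/2, so P_min = 11/2
CS = (1/2) * 101/5 * (67/3 - 78/5) = 10201/150
PS = (1/2) * 101/5 * (78/5 - 11/2) = 10201/100
TS = CS + PS = 10201/150 + 10201/100 = 10201/60

10201/60


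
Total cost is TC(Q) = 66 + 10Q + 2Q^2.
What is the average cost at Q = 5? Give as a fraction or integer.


TC(5) = 66 + 10*5 + 2*5^2
TC(5) = 66 + 50 + 50 = 166
AC = TC/Q = 166/5 = 166/5

166/5


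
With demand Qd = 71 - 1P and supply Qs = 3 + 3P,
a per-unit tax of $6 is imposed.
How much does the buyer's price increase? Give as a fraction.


With a per-unit tax, the buyer's price increase depends on relative slopes.
Supply slope: d = 3, Demand slope: b = 1
Buyer's price increase = d * tax / (b + d)
= 3 * 6 / (1 + 3)
= 18 / 4 = 9/2

9/2


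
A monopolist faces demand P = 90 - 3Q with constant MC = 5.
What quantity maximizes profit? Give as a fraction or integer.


TR = P*Q = (90 - 3Q)Q = 90Q - 3Q^2
MR = dTR/dQ = 90 - 6Q
Set MR = MC:
90 - 6Q = 5
85 = 6Q
Q* = 85/6 = 85/6

85/6


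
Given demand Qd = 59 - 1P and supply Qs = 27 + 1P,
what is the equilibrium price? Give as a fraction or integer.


At equilibrium, Qd = Qs.
59 - 1P = 27 + 1P
59 - 27 = 1P + 1P
32 = 2P
P* = 32/2 = 16

16


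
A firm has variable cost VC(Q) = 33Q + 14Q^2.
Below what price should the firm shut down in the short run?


AVC(Q) = VC(Q)/Q = 33 + 14Q
AVC is increasing in Q, so minimum AVC is at Q -> 0+.
Min AVC = 33
The firm should shut down if P < 33.

33


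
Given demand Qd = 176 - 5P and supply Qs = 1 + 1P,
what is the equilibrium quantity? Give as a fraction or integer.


First find equilibrium price:
176 - 5P = 1 + 1P
P* = 175/6 = 175/6
Then substitute into demand:
Q* = 176 - 5 * 175/6 = 181/6

181/6


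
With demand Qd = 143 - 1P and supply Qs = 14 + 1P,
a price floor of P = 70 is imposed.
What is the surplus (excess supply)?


At P = 70:
Qd = 143 - 1*70 = 73
Qs = 14 + 1*70 = 84
Surplus = Qs - Qd = 84 - 73 = 11

11


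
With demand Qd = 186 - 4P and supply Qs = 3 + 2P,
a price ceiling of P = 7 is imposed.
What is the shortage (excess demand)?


At P = 7:
Qd = 186 - 4*7 = 158
Qs = 3 + 2*7 = 17
Shortage = Qd - Qs = 158 - 17 = 141

141


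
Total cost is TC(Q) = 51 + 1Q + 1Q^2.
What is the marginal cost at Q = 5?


MC = dTC/dQ = 1 + 2*1*Q
At Q = 5:
MC = 1 + 2*5
MC = 1 + 10 = 11

11


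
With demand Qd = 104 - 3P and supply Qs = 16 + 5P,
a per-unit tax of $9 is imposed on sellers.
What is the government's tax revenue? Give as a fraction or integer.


With tax on sellers, new supply: Qs' = 16 + 5(P - 9)
= 5P - 29
New equilibrium quantity:
Q_new = 433/8
Tax revenue = tax * Q_new = 9 * 433/8 = 3897/8

3897/8


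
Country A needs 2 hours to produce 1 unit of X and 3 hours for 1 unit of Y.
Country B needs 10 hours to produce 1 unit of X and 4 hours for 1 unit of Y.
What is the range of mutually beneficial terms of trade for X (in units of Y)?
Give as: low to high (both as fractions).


Opportunity cost of X for Country A = hours_X / hours_Y = 2/3 = 2/3 units of Y
Opportunity cost of X for Country B = hours_X / hours_Y = 10/4 = 5/2 units of Y
Terms of trade must be between the two opportunity costs.
Range: 2/3 to 5/2

2/3 to 5/2


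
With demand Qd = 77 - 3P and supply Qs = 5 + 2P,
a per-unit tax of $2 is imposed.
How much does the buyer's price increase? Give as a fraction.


With a per-unit tax, the buyer's price increase depends on relative slopes.
Supply slope: d = 2, Demand slope: b = 3
Buyer's price increase = d * tax / (b + d)
= 2 * 2 / (3 + 2)
= 4 / 5 = 4/5

4/5


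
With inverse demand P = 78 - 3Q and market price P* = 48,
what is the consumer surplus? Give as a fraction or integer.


Maximum willingness to pay (at Q=0): P_max = 78
Quantity demanded at P* = 48:
Q* = (78 - 48)/3 = 10
CS = (1/2) * Q* * (P_max - P*)
CS = (1/2) * 10 * (78 - 48)
CS = (1/2) * 10 * 30 = 150

150


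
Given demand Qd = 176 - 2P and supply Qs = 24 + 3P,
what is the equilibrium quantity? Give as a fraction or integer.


First find equilibrium price:
176 - 2P = 24 + 3P
P* = 152/5 = 152/5
Then substitute into demand:
Q* = 176 - 2 * 152/5 = 576/5

576/5


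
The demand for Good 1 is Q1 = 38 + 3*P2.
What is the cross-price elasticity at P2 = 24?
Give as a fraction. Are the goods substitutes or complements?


dQ1/dP2 = 3
At P2 = 24: Q1 = 38 + 3*24 = 110
Exy = (dQ1/dP2)(P2/Q1) = 3 * 24 / 110 = 36/55
Since Exy > 0, the goods are substitutes.

36/55 (substitutes)


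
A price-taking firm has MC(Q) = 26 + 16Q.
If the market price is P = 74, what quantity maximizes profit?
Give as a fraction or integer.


In perfect competition, profit is maximized where P = MC.
74 = 26 + 16Q
48 = 16Q
Q* = 48/16 = 3

3


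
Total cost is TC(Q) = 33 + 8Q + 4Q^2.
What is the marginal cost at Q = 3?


MC = dTC/dQ = 8 + 2*4*Q
At Q = 3:
MC = 8 + 8*3
MC = 8 + 24 = 32

32


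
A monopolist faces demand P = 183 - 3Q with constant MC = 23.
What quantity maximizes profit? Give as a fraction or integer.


TR = P*Q = (183 - 3Q)Q = 183Q - 3Q^2
MR = dTR/dQ = 183 - 6Q
Set MR = MC:
183 - 6Q = 23
160 = 6Q
Q* = 160/6 = 80/3

80/3


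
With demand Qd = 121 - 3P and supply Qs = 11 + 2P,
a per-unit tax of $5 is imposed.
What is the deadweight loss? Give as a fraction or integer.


Pre-tax equilibrium quantity: Q* = 55
Post-tax equilibrium quantity: Q_tax = 49
Reduction in quantity: Q* - Q_tax = 6
DWL = (1/2) * tax * (Q* - Q_tax)
DWL = (1/2) * 5 * 6 = 15

15


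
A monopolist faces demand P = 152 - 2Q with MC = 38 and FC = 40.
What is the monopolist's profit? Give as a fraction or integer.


MR = MC: 152 - 4Q = 38
Q* = 57/2
P* = 152 - 2*57/2 = 95
Profit = (P* - MC)*Q* - FC
= (95 - 38)*57/2 - 40
= 57*57/2 - 40
= 3249/2 - 40 = 3169/2

3169/2


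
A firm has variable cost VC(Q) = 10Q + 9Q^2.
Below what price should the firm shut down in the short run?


AVC(Q) = VC(Q)/Q = 10 + 9Q
AVC is increasing in Q, so minimum AVC is at Q -> 0+.
Min AVC = 10
The firm should shut down if P < 10.

10


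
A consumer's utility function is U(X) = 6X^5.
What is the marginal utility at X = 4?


MU = dU/dX = 6*5*X^(5-1)
MU = 30*X^4
At X = 4:
MU = 30 * 4^4
MU = 30 * 256 = 7680

7680


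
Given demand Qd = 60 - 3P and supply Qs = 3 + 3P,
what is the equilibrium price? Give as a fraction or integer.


At equilibrium, Qd = Qs.
60 - 3P = 3 + 3P
60 - 3 = 3P + 3P
57 = 6P
P* = 57/6 = 19/2

19/2


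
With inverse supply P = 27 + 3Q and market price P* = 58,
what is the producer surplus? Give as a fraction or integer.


Minimum supply price (at Q=0): P_min = 27
Quantity supplied at P* = 58:
Q* = (58 - 27)/3 = 31/3
PS = (1/2) * Q* * (P* - P_min)
PS = (1/2) * 31/3 * (58 - 27)
PS = (1/2) * 31/3 * 31 = 961/6

961/6


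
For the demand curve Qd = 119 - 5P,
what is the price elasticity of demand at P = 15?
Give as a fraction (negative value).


dQ/dP = -5
At P = 15: Q = 119 - 5*15 = 44
E = (dQ/dP)(P/Q) = (-5)(15/44) = -75/44

-75/44


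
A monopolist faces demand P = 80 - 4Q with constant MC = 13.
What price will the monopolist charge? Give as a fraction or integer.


MR = 80 - 8Q
Set MR = MC: 80 - 8Q = 13
Q* = 67/8
Substitute into demand:
P* = 80 - 4*67/8 = 93/2

93/2


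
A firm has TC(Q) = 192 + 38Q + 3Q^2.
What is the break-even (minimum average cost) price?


AC(Q) = 192/Q + 38 + 3Q
To minimize: dAC/dQ = -192/Q^2 + 3 = 0
Q^2 = 192/3 = 64
Q* = 8
Min AC = 192/8 + 38 + 3*8
Min AC = 24 + 38 + 24 = 86

86


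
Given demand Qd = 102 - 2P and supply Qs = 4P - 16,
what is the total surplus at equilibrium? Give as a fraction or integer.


Find equilibrium: 102 - 2P = 4P - 16
102 + 16 = 6P
P* = 118/6 = 59/3
Q* = 4*59/3 - 16 = 188/3
Inverse demand: P = 51 - Q/2, so P_max = 51
Inverse supply: P = 4 + Q/4, so P_min = 4
CS = (1/2) * 188/3 * (51 - 59/3) = 8836/9
PS = (1/2) * 188/3 * (59/3 - 4) = 4418/9
TS = CS + PS = 8836/9 + 4418/9 = 4418/3

4418/3


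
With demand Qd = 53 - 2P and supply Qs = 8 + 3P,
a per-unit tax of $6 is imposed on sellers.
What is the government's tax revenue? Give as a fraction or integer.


With tax on sellers, new supply: Qs' = 8 + 3(P - 6)
= 3P - 10
New equilibrium quantity:
Q_new = 139/5
Tax revenue = tax * Q_new = 6 * 139/5 = 834/5

834/5


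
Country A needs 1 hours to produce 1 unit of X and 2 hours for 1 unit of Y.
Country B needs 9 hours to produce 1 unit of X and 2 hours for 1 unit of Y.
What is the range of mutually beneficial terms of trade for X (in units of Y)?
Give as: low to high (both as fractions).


Opportunity cost of X for Country A = hours_X / hours_Y = 1/2 = 1/2 units of Y
Opportunity cost of X for Country B = hours_X / hours_Y = 9/2 = 9/2 units of Y
Terms of trade must be between the two opportunity costs.
Range: 1/2 to 9/2

1/2 to 9/2


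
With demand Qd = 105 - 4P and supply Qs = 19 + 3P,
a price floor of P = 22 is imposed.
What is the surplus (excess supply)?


At P = 22:
Qd = 105 - 4*22 = 17
Qs = 19 + 3*22 = 85
Surplus = Qs - Qd = 85 - 17 = 68

68


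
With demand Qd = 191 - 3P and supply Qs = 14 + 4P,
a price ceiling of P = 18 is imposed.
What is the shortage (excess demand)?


At P = 18:
Qd = 191 - 3*18 = 137
Qs = 14 + 4*18 = 86
Shortage = Qd - Qs = 137 - 86 = 51

51


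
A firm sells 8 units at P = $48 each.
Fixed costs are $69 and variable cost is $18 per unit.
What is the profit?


Total Revenue = P * Q = 48 * 8 = $384
Total Cost = FC + VC*Q = 69 + 18*8 = $213
Profit = TR - TC = 384 - 213 = $171

$171


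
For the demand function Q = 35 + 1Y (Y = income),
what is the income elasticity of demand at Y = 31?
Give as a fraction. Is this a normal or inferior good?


dQ/dY = 1
At Y = 31: Q = 35 + 1*31 = 66
Ey = (dQ/dY)(Y/Q) = 1 * 31 / 66 = 31/66
Since Ey > 0, this is a normal good.

31/66 (normal good)


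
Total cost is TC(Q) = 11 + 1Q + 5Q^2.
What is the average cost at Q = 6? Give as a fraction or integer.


TC(6) = 11 + 1*6 + 5*6^2
TC(6) = 11 + 6 + 180 = 197
AC = TC/Q = 197/6 = 197/6

197/6


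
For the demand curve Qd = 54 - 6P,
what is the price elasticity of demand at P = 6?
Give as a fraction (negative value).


dQ/dP = -6
At P = 6: Q = 54 - 6*6 = 18
E = (dQ/dP)(P/Q) = (-6)(6/18) = -2

-2


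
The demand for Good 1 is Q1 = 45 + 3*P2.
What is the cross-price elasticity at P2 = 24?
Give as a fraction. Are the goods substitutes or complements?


dQ1/dP2 = 3
At P2 = 24: Q1 = 45 + 3*24 = 117
Exy = (dQ1/dP2)(P2/Q1) = 3 * 24 / 117 = 8/13
Since Exy > 0, the goods are substitutes.

8/13 (substitutes)


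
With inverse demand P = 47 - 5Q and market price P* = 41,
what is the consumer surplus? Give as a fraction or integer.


Maximum willingness to pay (at Q=0): P_max = 47
Quantity demanded at P* = 41:
Q* = (47 - 41)/5 = 6/5
CS = (1/2) * Q* * (P_max - P*)
CS = (1/2) * 6/5 * (47 - 41)
CS = (1/2) * 6/5 * 6 = 18/5

18/5


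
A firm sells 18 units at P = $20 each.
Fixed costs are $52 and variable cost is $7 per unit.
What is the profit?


Total Revenue = P * Q = 20 * 18 = $360
Total Cost = FC + VC*Q = 52 + 7*18 = $178
Profit = TR - TC = 360 - 178 = $182

$182


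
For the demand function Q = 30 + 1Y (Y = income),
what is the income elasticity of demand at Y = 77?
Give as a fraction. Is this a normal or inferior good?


dQ/dY = 1
At Y = 77: Q = 30 + 1*77 = 107
Ey = (dQ/dY)(Y/Q) = 1 * 77 / 107 = 77/107
Since Ey > 0, this is a normal good.

77/107 (normal good)


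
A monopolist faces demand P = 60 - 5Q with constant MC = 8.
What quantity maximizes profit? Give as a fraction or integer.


TR = P*Q = (60 - 5Q)Q = 60Q - 5Q^2
MR = dTR/dQ = 60 - 10Q
Set MR = MC:
60 - 10Q = 8
52 = 10Q
Q* = 52/10 = 26/5

26/5


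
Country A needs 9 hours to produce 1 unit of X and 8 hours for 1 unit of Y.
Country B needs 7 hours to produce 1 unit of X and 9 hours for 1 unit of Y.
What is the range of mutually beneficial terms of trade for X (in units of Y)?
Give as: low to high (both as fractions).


Opportunity cost of X for Country A = hours_X / hours_Y = 9/8 = 9/8 units of Y
Opportunity cost of X for Country B = hours_X / hours_Y = 7/9 = 7/9 units of Y
Terms of trade must be between the two opportunity costs.
Range: 7/9 to 9/8

7/9 to 9/8


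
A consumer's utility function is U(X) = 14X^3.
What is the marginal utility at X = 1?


MU = dU/dX = 14*3*X^(3-1)
MU = 42*X^2
At X = 1:
MU = 42 * 1^2
MU = 42 * 1 = 42

42


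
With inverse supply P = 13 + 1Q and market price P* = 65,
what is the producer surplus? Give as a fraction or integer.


Minimum supply price (at Q=0): P_min = 13
Quantity supplied at P* = 65:
Q* = (65 - 13)/1 = 52
PS = (1/2) * Q* * (P* - P_min)
PS = (1/2) * 52 * (65 - 13)
PS = (1/2) * 52 * 52 = 1352

1352


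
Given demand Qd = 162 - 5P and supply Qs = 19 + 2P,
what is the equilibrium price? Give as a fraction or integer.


At equilibrium, Qd = Qs.
162 - 5P = 19 + 2P
162 - 19 = 5P + 2P
143 = 7P
P* = 143/7 = 143/7

143/7


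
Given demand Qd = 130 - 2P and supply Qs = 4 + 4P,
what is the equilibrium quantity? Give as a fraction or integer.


First find equilibrium price:
130 - 2P = 4 + 4P
P* = 126/6 = 21
Then substitute into demand:
Q* = 130 - 2 * 21 = 88

88


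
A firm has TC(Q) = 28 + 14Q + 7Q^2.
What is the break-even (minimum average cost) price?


AC(Q) = 28/Q + 14 + 7Q
To minimize: dAC/dQ = -28/Q^2 + 7 = 0
Q^2 = 28/7 = 4
Q* = 2
Min AC = 28/2 + 14 + 7*2
Min AC = 14 + 14 + 14 = 42

42


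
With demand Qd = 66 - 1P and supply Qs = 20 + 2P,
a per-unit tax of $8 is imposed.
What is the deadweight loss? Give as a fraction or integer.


Pre-tax equilibrium quantity: Q* = 152/3
Post-tax equilibrium quantity: Q_tax = 136/3
Reduction in quantity: Q* - Q_tax = 16/3
DWL = (1/2) * tax * (Q* - Q_tax)
DWL = (1/2) * 8 * 16/3 = 64/3

64/3


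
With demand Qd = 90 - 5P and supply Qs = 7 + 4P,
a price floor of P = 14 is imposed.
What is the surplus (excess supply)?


At P = 14:
Qd = 90 - 5*14 = 20
Qs = 7 + 4*14 = 63
Surplus = Qs - Qd = 63 - 20 = 43

43


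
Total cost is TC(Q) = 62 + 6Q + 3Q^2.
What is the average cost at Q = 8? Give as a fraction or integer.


TC(8) = 62 + 6*8 + 3*8^2
TC(8) = 62 + 48 + 192 = 302
AC = TC/Q = 302/8 = 151/4

151/4


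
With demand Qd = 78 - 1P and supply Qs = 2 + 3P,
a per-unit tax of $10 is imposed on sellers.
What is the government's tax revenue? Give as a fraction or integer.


With tax on sellers, new supply: Qs' = 2 + 3(P - 10)
= 3P - 28
New equilibrium quantity:
Q_new = 103/2
Tax revenue = tax * Q_new = 10 * 103/2 = 515

515


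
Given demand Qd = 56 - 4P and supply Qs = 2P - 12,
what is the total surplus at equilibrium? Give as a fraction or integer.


Find equilibrium: 56 - 4P = 2P - 12
56 + 12 = 6P
P* = 68/6 = 34/3
Q* = 2*34/3 - 12 = 32/3
Inverse demand: P = 14 - Q/4, so P_max = 14
Inverse supply: P = 6 + Q/2, so P_min = 6
CS = (1/2) * 32/3 * (14 - 34/3) = 128/9
PS = (1/2) * 32/3 * (34/3 - 6) = 256/9
TS = CS + PS = 128/9 + 256/9 = 128/3

128/3


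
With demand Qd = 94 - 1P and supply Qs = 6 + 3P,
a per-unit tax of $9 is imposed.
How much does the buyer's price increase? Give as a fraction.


With a per-unit tax, the buyer's price increase depends on relative slopes.
Supply slope: d = 3, Demand slope: b = 1
Buyer's price increase = d * tax / (b + d)
= 3 * 9 / (1 + 3)
= 27 / 4 = 27/4

27/4


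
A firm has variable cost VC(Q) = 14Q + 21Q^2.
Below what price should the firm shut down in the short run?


AVC(Q) = VC(Q)/Q = 14 + 21Q
AVC is increasing in Q, so minimum AVC is at Q -> 0+.
Min AVC = 14
The firm should shut down if P < 14.

14


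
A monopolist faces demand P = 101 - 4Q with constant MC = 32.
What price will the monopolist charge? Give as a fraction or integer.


MR = 101 - 8Q
Set MR = MC: 101 - 8Q = 32
Q* = 69/8
Substitute into demand:
P* = 101 - 4*69/8 = 133/2

133/2


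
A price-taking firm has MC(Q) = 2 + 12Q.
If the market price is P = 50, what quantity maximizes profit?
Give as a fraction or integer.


In perfect competition, profit is maximized where P = MC.
50 = 2 + 12Q
48 = 12Q
Q* = 48/12 = 4

4


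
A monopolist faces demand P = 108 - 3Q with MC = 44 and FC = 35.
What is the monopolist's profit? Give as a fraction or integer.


MR = MC: 108 - 6Q = 44
Q* = 32/3
P* = 108 - 3*32/3 = 76
Profit = (P* - MC)*Q* - FC
= (76 - 44)*32/3 - 35
= 32*32/3 - 35
= 1024/3 - 35 = 919/3

919/3
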